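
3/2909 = 3/2909 = 0.00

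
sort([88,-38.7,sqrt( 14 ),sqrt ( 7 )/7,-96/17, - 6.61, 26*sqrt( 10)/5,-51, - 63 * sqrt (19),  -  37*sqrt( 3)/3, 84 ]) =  [ - 63 *sqrt ( 19), - 51, - 38.7,-37*sqrt( 3)/3,-6.61, -96/17, sqrt( 7)/7,sqrt( 14 ), 26 * sqrt( 10) /5, 84, 88]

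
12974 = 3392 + 9582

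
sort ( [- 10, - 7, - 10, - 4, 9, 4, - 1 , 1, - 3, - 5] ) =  [ - 10, - 10,-7, - 5,-4, - 3, -1,1,4, 9] 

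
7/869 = 7/869 = 0.01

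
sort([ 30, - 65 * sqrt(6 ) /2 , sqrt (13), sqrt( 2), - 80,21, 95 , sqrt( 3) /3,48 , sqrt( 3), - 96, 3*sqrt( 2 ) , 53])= [ - 96,  -  80, - 65*sqrt( 6) /2,sqrt (3 )/3, sqrt( 2),sqrt( 3) , sqrt(13 ),3*sqrt ( 2 ),21, 30,48 , 53, 95 ]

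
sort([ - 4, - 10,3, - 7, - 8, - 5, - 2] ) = [-10, - 8, - 7,-5, - 4, - 2, 3 ] 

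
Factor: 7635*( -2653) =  - 3^1*5^1 * 7^1*379^1*509^1= - 20255655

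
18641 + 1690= 20331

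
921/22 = 41 + 19/22 =41.86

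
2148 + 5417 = 7565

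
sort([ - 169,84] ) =[ - 169,84]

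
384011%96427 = 94730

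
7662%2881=1900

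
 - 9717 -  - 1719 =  - 7998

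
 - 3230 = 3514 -6744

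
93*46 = 4278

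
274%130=14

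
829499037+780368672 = 1609867709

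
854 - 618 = 236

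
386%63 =8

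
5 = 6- 1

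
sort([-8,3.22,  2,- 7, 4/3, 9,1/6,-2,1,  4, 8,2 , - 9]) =[ - 9,  -  8, - 7, - 2,1/6,1,4/3,2,2,3.22,4, 8 , 9 ] 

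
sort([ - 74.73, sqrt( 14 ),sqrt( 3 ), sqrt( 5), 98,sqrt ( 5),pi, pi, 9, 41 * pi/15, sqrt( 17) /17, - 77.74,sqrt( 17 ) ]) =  [ - 77.74, - 74.73, sqrt( 17 )/17,sqrt( 3) , sqrt( 5), sqrt( 5), pi, pi, sqrt( 14), sqrt(17 ) , 41 * pi/15,9 , 98]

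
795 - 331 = 464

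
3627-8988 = -5361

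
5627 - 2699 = 2928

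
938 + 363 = 1301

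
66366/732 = 11061/122 = 90.66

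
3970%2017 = 1953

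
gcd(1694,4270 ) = 14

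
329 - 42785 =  - 42456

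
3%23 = 3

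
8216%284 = 264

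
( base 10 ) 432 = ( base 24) i0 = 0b110110000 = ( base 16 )1B0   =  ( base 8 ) 660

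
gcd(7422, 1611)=3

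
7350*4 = 29400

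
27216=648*42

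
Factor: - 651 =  - 3^1*7^1*31^1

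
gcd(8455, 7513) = 1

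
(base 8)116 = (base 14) 58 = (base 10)78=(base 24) 36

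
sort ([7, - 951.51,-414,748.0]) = [ - 951.51, - 414, 7,  748.0]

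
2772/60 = 46+1/5 = 46.20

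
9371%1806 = 341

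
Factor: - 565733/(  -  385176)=2^(  -  3 )*3^(-1)*7^1*11^( - 1)*1459^(-1)*80819^1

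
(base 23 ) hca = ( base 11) 6A76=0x243F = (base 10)9279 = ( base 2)10010000111111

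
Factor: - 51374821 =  - 51374821^1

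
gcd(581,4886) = 7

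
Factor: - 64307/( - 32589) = 3^( - 3 ) * 17^( - 1)*71^( - 1)*107^1*601^1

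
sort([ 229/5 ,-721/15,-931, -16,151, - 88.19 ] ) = [-931,-88.19, - 721/15, - 16,  229/5, 151] 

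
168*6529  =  1096872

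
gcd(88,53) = 1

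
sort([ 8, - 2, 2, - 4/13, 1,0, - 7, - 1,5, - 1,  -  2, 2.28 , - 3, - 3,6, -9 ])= [ - 9, - 7, - 3, - 3,-2, - 2, - 1, - 1,  -  4/13,0 , 1,  2 , 2.28,5, 6, 8 ]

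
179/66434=179/66434 = 0.00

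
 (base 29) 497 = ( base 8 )7060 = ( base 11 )2802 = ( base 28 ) 4hk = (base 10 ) 3632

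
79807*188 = 15003716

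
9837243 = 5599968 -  - 4237275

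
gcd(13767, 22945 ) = 4589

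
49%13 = 10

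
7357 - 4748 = 2609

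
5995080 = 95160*63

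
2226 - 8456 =  -  6230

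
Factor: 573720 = 2^3*3^1 * 5^1 *7^1 * 683^1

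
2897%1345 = 207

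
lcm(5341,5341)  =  5341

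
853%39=34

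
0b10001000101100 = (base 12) 5090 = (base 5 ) 234443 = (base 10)8748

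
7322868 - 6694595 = 628273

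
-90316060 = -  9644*9365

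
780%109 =17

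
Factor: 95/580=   2^( - 2)*19^1*29^( - 1) = 19/116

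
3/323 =3/323 = 0.01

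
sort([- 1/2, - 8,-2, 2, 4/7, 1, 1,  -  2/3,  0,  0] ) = [-8,-2, - 2/3, - 1/2 , 0, 0, 4/7,1,1, 2] 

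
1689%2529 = 1689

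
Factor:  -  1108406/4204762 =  - 554203/2102381=- 13^1*71^ ( - 1)*89^1*479^1*29611^( -1)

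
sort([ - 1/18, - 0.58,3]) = [ - 0.58, - 1/18,3] 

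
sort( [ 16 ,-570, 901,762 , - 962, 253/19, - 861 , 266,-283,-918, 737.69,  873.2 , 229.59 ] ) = [ - 962,-918,-861,-570, - 283,253/19,16,229.59,266,737.69, 762,873.2,  901 ] 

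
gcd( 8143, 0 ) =8143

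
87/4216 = 87/4216   =  0.02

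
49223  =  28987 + 20236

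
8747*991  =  8668277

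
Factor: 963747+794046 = 1757793 = 3^1*31^1*41^1*461^1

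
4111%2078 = 2033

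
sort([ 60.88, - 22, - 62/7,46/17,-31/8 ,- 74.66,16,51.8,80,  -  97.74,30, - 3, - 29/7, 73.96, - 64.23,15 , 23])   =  [ - 97.74, - 74.66,  -  64.23, - 22 , - 62/7,  -  29/7, - 31/8, - 3,46/17,15,16,23,30,51.8,60.88,  73.96,80]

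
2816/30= 93 + 13/15 =93.87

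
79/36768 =79/36768 =0.00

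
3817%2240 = 1577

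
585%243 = 99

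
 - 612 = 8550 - 9162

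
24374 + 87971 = 112345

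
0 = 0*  13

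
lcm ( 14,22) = 154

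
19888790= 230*86473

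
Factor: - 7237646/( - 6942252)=124787/119694= 2^( - 1)*3^( - 1 )* 13^1 * 29^1  *331^1*19949^ ( - 1)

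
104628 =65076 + 39552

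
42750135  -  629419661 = -586669526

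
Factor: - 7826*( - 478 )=2^2*7^1*13^1*43^1 *239^1 = 3740828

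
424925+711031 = 1135956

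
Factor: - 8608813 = -1531^1 * 5623^1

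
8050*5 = 40250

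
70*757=52990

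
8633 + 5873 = 14506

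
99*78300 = 7751700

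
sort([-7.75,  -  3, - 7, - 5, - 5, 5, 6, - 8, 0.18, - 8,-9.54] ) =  [ - 9.54, - 8, - 8, - 7.75, - 7 , - 5, - 5, - 3,  0.18, 5,6]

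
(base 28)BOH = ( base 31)9LD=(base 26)dk5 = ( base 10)9313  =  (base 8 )22141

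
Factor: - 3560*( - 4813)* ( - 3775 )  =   - 2^3*5^3*89^1*151^1 * 4813^1 =-  64681907000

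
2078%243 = 134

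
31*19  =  589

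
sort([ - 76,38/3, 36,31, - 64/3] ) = [ - 76 , - 64/3,  38/3, 31, 36]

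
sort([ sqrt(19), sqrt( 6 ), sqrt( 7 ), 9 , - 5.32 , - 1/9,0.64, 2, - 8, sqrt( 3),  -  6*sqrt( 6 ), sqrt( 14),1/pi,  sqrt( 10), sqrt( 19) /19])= [ - 6*sqrt(6 ), - 8, - 5.32, - 1/9, sqrt( 19 )/19, 1/pi, 0.64,sqrt( 3),2 , sqrt( 6) , sqrt( 7),sqrt( 10 ),sqrt (14),  sqrt( 19),9 ]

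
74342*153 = 11374326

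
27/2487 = 9/829= 0.01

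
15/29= 15/29 = 0.52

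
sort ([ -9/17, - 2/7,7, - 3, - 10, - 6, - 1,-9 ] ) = [-10, - 9,- 6 ,  -  3, - 1,-9/17,-2/7,7 ] 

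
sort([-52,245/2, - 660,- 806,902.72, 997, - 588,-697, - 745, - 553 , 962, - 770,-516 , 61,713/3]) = [-806, - 770,-745, - 697, - 660, - 588, - 553, - 516,- 52,61,245/2, 713/3,902.72,962, 997 ]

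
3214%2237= 977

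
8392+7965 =16357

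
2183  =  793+1390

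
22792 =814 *28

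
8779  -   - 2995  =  11774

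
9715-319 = 9396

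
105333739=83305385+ 22028354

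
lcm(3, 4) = 12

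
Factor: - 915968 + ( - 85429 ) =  - 1001397 = - 3^1* 23^2*631^1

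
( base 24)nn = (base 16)23F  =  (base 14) 2d1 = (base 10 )575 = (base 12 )3bb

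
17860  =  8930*2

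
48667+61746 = 110413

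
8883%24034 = 8883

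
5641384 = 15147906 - 9506522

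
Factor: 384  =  2^7 * 3^1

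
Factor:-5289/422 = -2^( - 1 )*3^1*41^1*43^1*211^( - 1)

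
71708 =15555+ 56153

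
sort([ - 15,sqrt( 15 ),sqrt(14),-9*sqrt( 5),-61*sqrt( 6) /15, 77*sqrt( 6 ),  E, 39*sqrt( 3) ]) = [ - 9*sqrt(5 ),-15 ,-61*sqrt ( 6)/15, E,sqrt (14),  sqrt(15 ), 39*sqrt(3 ), 77*sqrt(6)] 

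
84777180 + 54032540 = 138809720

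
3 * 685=2055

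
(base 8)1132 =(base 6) 2442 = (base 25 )o2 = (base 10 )602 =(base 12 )422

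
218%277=218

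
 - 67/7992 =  - 67/7992= - 0.01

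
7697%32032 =7697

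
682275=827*825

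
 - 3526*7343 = -25891418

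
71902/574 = 125 + 76/287= 125.26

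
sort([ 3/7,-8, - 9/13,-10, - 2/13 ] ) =[ - 10,  -  8,- 9/13,- 2/13,3/7]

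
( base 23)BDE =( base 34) 5ac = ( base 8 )13764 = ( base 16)17f4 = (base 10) 6132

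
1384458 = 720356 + 664102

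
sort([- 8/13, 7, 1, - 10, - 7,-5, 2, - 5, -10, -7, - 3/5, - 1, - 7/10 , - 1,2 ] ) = [-10, - 10, - 7, - 7 , - 5, - 5, - 1 ,  -  1, - 7/10,-8/13, - 3/5, 1, 2,2,  7 ]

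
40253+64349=104602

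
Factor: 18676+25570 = 44246  =  2^1 * 22123^1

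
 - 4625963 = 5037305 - 9663268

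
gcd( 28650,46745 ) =5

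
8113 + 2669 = 10782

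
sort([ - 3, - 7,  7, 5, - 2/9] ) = [ - 7, - 3, - 2/9,5, 7]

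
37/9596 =37/9596 = 0.00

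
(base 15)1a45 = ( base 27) 7lk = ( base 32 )5hq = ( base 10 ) 5690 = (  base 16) 163a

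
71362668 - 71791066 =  - 428398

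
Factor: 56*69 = 3864 = 2^3*3^1*7^1* 23^1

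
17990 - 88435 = -70445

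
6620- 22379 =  - 15759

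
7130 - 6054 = 1076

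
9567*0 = 0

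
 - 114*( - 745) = 84930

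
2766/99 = 922/33=27.94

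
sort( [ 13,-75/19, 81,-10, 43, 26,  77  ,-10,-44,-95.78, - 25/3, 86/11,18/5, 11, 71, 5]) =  [ - 95.78,-44,- 10,  -  10, - 25/3,- 75/19,18/5 , 5, 86/11, 11,13, 26,43, 71,77, 81 ]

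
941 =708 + 233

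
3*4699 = 14097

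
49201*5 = 246005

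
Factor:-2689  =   - 2689^1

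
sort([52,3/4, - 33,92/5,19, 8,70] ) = [ - 33, 3/4,8,  92/5,19,52,70]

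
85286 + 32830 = 118116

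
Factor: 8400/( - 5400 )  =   - 14/9 = - 2^1 *3^ (-2 )*7^1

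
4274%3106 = 1168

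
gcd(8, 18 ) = 2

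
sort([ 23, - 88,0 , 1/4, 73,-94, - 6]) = [ - 94, - 88,-6,0, 1/4 , 23,  73] 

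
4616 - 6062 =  - 1446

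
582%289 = 4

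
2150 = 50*43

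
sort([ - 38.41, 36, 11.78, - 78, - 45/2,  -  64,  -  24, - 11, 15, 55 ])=[ - 78,-64, - 38.41, - 24,  -  45/2, - 11 , 11.78, 15, 36, 55]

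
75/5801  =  75/5801 = 0.01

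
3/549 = 1/183 = 0.01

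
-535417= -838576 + 303159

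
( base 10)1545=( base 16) 609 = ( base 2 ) 11000001001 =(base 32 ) 1G9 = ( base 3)2010020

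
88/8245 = 88/8245 = 0.01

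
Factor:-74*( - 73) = 2^1*37^1*73^1  =  5402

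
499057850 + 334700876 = 833758726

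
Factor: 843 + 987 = 2^1*3^1*5^1 * 61^1 = 1830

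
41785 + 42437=84222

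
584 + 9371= 9955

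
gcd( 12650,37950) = 12650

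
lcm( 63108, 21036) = 63108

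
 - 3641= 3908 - 7549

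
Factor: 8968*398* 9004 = 2^6*19^1* 59^1*199^1*2251^1 = 32137653056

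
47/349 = 47/349 = 0.13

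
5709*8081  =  46134429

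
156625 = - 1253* (  -  125)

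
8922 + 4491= 13413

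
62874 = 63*998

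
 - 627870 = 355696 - 983566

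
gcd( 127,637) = 1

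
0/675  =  0 = 0.00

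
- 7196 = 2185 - 9381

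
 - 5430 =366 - 5796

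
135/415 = 27/83 = 0.33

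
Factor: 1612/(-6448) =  - 1/4= - 2^(-2)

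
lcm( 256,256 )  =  256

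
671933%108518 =20825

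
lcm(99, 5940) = 5940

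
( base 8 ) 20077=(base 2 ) 10000000111111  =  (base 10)8255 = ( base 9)12282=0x203F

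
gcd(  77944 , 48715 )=9743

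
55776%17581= 3033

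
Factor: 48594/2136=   91/4  =  2^( - 2)*7^1*13^1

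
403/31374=403/31374 =0.01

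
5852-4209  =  1643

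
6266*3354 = 21016164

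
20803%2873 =692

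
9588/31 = 9588/31 = 309.29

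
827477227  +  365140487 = 1192617714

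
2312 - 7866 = -5554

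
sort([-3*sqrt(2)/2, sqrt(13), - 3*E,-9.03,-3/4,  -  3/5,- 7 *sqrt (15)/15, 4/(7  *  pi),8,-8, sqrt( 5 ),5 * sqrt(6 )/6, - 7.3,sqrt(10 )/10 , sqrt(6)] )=[ - 9.03 , - 3*E,-8,-7.3, -3 *sqrt( 2)/2, - 7 * sqrt ( 15 )/15, - 3/4, - 3/5,4/ (7*pi ),sqrt (10 ) /10,5*sqrt ( 6 )/6,sqrt( 5),sqrt(6),  sqrt( 13 ),8]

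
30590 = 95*322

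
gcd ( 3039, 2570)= 1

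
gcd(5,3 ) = 1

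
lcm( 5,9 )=45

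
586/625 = 586/625 = 0.94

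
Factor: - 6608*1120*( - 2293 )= 2^9 * 5^1 * 7^2*59^1*2293^1 = 16970401280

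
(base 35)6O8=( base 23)FBA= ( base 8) 20006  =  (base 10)8198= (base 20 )109i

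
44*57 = 2508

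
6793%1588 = 441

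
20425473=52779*387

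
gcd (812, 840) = 28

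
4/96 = 1/24=0.04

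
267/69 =3+20/23 = 3.87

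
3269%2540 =729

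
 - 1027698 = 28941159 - 29968857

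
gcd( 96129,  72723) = 3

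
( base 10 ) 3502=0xdae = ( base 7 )13132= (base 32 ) 3DE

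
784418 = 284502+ 499916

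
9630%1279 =677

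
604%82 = 30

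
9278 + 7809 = 17087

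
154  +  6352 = 6506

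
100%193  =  100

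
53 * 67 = 3551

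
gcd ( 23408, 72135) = 7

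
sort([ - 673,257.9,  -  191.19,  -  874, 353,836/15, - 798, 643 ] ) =[ - 874, - 798, - 673  , - 191.19,  836/15,257.9, 353, 643]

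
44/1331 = 4/121 =0.03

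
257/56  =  257/56 = 4.59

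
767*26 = 19942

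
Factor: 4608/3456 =2^2*3^ ( - 1) = 4/3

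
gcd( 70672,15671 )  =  1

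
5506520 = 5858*940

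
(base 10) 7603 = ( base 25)c43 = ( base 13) 35cb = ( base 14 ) 2AB1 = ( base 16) 1db3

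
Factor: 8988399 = 3^2*7^1*142673^1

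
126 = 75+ 51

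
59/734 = 59/734 = 0.08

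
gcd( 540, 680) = 20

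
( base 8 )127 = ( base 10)87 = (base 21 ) 43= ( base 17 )52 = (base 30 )2r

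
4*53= 212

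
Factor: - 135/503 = - 3^3*5^1*503^( - 1)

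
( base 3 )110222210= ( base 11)7130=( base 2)10010011111111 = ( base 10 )9471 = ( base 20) 13db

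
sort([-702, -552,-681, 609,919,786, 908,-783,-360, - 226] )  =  [-783,  -  702, - 681,  -  552,-360, - 226, 609, 786, 908, 919]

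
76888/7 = 10984  =  10984.00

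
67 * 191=12797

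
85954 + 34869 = 120823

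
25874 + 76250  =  102124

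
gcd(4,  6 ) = 2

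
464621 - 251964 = 212657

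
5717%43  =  41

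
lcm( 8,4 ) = 8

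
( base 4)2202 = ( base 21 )7F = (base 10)162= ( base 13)C6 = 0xA2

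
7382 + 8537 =15919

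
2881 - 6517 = - 3636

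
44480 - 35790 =8690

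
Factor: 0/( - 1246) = 0=0^1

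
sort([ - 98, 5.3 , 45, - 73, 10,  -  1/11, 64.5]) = [ - 98, - 73, -1/11, 5.3,10, 45, 64.5]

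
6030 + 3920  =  9950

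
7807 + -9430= - 1623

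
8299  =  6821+1478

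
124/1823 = 124/1823 = 0.07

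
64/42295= 64/42295 = 0.00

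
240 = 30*8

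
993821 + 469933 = 1463754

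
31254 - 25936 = 5318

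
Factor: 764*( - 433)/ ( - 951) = 2^2*3^( - 1 )*191^1*317^ ( - 1)*433^1 = 330812/951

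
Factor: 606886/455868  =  647/486 = 2^( -1)*3^(- 5) * 647^1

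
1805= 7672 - 5867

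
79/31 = 79/31 = 2.55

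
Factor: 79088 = 2^4*4943^1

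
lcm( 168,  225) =12600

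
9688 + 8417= 18105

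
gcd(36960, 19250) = 770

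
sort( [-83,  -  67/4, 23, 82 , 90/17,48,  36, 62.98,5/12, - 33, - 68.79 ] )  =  [ - 83, - 68.79, - 33, - 67/4,  5/12,  90/17,  23, 36,  48,62.98 , 82 ] 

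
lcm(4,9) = 36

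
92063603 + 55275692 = 147339295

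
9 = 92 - 83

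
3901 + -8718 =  - 4817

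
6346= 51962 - 45616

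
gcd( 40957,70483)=7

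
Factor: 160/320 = 1/2 = 2^ ( - 1 )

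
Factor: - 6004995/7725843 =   -  2001665/2575281 = - 3^(  -  1)*5^1*17^1*23549^1*858427^( - 1)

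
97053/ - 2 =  - 97053/2 = - 48526.50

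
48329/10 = 48329/10 = 4832.90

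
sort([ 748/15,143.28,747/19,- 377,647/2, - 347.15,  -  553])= [ - 553, - 377,- 347.15,747/19, 748/15,143.28,647/2]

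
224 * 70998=15903552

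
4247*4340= 18431980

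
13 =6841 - 6828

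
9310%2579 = 1573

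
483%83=68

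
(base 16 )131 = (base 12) 215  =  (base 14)17b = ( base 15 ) 155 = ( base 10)305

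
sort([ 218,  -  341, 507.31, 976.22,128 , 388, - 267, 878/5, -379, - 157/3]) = [ - 379, - 341,-267,  -  157/3, 128,878/5, 218, 388, 507.31,976.22]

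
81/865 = 81/865  =  0.09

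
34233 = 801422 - 767189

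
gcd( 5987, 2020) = 1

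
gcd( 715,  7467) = 1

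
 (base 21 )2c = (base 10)54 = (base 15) 39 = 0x36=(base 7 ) 105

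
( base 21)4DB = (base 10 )2048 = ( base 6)13252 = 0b100000000000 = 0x800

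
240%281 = 240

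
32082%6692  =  5314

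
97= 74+23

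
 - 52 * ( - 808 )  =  42016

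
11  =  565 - 554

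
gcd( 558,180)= 18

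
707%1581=707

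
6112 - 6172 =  - 60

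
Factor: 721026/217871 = 2^1*3^2*41^1*223^(  -  1 )  =  738/223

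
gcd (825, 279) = 3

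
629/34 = 18 + 1/2 = 18.50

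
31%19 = 12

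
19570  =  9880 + 9690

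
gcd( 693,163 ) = 1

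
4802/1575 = 3 + 11/225=3.05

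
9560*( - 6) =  - 57360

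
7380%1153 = 462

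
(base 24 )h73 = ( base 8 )23353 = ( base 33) 94u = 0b10011011101011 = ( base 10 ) 9963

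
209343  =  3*69781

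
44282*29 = 1284178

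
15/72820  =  3/14564 = 0.00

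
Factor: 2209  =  47^2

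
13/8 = 1 + 5/8 = 1.62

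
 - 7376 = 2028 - 9404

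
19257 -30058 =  -10801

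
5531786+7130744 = 12662530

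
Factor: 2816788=2^2*13^1*19^1 * 2851^1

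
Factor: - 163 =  - 163^1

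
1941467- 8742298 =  - 6800831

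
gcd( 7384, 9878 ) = 2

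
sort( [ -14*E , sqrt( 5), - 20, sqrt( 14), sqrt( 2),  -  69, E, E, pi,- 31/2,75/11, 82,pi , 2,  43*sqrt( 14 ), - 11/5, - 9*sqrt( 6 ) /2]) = [ - 69, - 14*E, - 20, - 31/2 , - 9*sqrt( 6 ) /2  ,  -  11/5,  sqrt ( 2), 2, sqrt(5), E, E,pi , pi,sqrt(14) , 75/11, 82, 43*sqrt(14)]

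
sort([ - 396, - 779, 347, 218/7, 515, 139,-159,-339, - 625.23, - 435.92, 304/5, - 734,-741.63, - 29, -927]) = [ - 927, - 779,-741.63,- 734, - 625.23,-435.92 , - 396, - 339,-159 , - 29 , 218/7,304/5, 139, 347, 515]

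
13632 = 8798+4834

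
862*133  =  114646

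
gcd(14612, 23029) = 1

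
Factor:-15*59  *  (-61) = 53985 = 3^1*5^1*59^1*61^1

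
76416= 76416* 1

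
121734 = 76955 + 44779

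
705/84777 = 235/28259 = 0.01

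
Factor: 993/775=3^1 *5^ ( - 2)*31^( - 1)*331^1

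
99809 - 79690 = 20119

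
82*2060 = 168920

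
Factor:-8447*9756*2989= - 2^2 * 3^2 * 7^2*61^1*271^1*8447^1 = -  246320297748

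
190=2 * 95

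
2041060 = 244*8365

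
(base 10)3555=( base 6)24243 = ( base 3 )11212200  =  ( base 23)6GD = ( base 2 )110111100011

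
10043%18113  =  10043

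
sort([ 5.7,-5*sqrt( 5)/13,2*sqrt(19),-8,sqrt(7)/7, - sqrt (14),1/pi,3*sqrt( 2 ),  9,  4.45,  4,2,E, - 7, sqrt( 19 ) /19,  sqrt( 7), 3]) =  [- 8, - 7, - sqrt(14 ), - 5*sqrt ( 5)/13, sqrt (19)/19,1/pi,sqrt(7)/7,2,sqrt (7),E,  3,4,3*sqrt( 2 ),4.45, 5.7,2 * sqrt( 19 ) , 9 ] 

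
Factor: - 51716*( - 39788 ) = 2057676208 = 2^4*7^4*29^1*1847^1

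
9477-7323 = 2154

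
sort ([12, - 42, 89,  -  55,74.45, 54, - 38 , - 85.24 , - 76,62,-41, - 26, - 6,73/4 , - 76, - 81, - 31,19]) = [ - 85.24,  -  81, - 76, - 76, - 55, - 42,  -  41, - 38, - 31, - 26, - 6,12,73/4,19, 54,62, 74.45,89]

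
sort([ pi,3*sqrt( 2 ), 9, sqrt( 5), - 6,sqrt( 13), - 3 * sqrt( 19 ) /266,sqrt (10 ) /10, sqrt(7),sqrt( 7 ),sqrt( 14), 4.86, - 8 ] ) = [ - 8, - 6, - 3*sqrt (19)/266, sqrt( 10 ) /10,  sqrt( 5 ), sqrt(7),  sqrt ( 7 ),pi,sqrt(13 ), sqrt(14 ), 3*sqrt( 2), 4.86,9 ] 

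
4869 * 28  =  136332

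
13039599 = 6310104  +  6729495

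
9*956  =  8604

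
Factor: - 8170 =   -  2^1*5^1*19^1*43^1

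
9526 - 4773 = 4753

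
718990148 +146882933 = 865873081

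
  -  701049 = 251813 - 952862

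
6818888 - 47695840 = -40876952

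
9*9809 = 88281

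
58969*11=648659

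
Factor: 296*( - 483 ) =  - 142968 = - 2^3*3^1*7^1*23^1 * 37^1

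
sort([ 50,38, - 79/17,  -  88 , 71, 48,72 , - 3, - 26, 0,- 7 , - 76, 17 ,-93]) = [ - 93,-88, - 76, - 26, - 7, - 79/17, - 3, 0, 17,  38, 48 , 50, 71,72 ] 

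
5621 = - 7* ( - 803)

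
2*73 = 146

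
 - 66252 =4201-70453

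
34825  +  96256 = 131081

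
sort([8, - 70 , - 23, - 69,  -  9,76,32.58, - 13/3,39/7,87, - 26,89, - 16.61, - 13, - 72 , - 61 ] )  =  [ - 72 , - 70, - 69,- 61, - 26, - 23, - 16.61, - 13, - 9, - 13/3,39/7, 8,32.58, 76,87, 89]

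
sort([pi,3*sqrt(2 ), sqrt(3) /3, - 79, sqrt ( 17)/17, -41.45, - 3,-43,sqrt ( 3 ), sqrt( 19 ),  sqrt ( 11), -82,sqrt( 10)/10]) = [ - 82, - 79, - 43,- 41.45,-3 , sqrt ( 17)/17,sqrt( 10)/10, sqrt( 3 )/3,sqrt ( 3),pi,sqrt( 11), 3*sqrt(2), sqrt(19)]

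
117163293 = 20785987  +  96377306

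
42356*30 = 1270680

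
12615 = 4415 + 8200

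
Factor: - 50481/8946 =  -  2^(  -  1)*7^( - 1 )*79^1 = - 79/14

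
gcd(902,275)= 11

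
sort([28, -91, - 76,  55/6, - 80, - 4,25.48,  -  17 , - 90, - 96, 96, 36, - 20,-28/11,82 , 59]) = [-96,-91,  -  90, -80, - 76,- 20, - 17 ,-4, - 28/11,55/6,25.48, 28 , 36 , 59, 82, 96]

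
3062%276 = 26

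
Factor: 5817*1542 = 2^1*3^2*7^1*257^1* 277^1 = 8969814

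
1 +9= 10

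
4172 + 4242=8414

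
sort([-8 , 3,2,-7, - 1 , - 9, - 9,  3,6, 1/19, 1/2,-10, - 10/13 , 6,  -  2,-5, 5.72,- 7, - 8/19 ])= [ - 10, - 9,-9 ,-8,-7, - 7, - 5,  -  2,- 1, - 10/13, - 8/19,1/19,1/2 , 2, 3, 3,5.72,6, 6 ]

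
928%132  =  4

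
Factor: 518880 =2^5*3^1*5^1*23^1 * 47^1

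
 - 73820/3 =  - 24607 + 1/3 =-24606.67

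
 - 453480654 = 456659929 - 910140583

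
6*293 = 1758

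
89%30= 29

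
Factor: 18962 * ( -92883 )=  - 2^1*3^1*7^1*19^1*499^1*4423^1=- 1761247446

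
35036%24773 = 10263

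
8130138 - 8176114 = - 45976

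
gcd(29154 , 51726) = 6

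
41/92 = 41/92 = 0.45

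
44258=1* 44258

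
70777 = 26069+44708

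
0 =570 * 0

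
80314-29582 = 50732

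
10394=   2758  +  7636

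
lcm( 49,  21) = 147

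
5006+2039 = 7045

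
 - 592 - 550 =-1142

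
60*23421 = 1405260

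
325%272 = 53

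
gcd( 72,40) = 8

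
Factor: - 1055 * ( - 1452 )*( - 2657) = - 2^2*3^1*5^1*11^2*211^1 * 2657^1 = -4070152020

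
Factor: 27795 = 3^1*5^1*17^1*109^1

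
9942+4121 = 14063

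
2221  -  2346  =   - 125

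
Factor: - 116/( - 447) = 2^2*3^( - 1 )*29^1*149^ ( - 1)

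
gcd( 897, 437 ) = 23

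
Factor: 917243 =917243^1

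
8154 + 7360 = 15514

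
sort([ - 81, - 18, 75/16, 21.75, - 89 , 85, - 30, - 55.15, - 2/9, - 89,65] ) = [-89, - 89, - 81, - 55.15, - 30 , - 18, - 2/9,75/16,21.75, 65, 85 ] 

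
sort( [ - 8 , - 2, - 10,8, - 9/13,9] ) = [ - 10,  -  8, - 2, - 9/13,8,9 ] 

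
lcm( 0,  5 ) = 0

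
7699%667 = 362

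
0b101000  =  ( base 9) 44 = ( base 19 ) 22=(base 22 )1i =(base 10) 40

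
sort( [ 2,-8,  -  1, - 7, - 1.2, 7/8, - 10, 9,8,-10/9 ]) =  [ - 10, - 8, - 7, - 1.2,-10/9,  -  1,7/8, 2, 8 , 9]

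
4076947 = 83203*49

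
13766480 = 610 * 22568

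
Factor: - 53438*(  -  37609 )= 2^1 *7^1*11^2* 13^1*263^1 * 347^1 = 2009749742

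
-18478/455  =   - 41 + 177/455=-40.61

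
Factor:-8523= - 3^2*947^1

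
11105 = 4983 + 6122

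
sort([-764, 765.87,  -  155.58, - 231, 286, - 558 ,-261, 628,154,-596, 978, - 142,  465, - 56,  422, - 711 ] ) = [  -  764, - 711,-596, - 558, - 261, - 231, - 155.58, - 142,-56, 154, 286,422,465,628, 765.87, 978 ] 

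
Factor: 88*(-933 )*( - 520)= 42694080 = 2^6*3^1*5^1*11^1*13^1*311^1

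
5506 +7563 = 13069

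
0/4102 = 0 = 0.00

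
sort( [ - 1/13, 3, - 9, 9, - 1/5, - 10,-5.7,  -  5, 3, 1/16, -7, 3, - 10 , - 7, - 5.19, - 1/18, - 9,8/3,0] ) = [ - 10, - 10, - 9, - 9, - 7, - 7, - 5.7, - 5.19 , - 5 , - 1/5, - 1/13, - 1/18,0, 1/16 , 8/3,3, 3,3,9 ] 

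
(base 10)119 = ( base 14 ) 87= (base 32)3N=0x77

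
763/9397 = 763/9397= 0.08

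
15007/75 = 200 + 7/75 = 200.09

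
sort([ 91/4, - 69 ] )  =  [ - 69, 91/4]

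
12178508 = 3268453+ 8910055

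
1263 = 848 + 415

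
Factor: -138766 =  - 2^1*69383^1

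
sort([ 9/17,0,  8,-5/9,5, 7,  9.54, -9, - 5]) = [ - 9, - 5, - 5/9,0,9/17, 5,7,8 , 9.54] 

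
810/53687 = 810/53687 = 0.02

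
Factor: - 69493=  - 69493^1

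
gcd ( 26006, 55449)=1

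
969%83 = 56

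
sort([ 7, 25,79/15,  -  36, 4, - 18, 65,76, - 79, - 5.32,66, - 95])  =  [ - 95, - 79,- 36, - 18, - 5.32,4,79/15,7 , 25,65 , 66, 76] 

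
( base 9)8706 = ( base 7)24450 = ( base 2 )1100100000101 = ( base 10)6405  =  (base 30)73f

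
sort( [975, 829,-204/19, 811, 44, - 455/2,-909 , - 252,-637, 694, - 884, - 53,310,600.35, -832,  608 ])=[-909, - 884,-832,-637, - 252, - 455/2, - 53, - 204/19, 44,310,600.35, 608  ,  694, 811, 829,975 ]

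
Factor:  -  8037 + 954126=3^2 * 31^1*3391^1 = 946089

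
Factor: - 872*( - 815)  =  710680 = 2^3*5^1*109^1 *163^1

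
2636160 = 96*27460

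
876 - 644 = 232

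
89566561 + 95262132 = 184828693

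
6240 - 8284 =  - 2044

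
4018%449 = 426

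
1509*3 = 4527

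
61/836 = 61/836 =0.07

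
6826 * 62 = 423212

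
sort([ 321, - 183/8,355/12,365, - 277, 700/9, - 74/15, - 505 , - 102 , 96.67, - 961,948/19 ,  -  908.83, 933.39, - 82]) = [  -  961, - 908.83,-505 , - 277, - 102, - 82, - 183/8, - 74/15,355/12, 948/19 , 700/9, 96.67, 321,365, 933.39 ] 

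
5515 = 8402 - 2887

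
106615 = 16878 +89737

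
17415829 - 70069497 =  - 52653668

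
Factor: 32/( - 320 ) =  - 1/10 = - 2^(-1)*5^( - 1) 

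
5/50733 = 5/50733  =  0.00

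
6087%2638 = 811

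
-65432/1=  - 65432=- 65432.00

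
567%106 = 37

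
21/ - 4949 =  - 3/707 = - 0.00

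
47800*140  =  6692000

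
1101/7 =157 + 2/7 = 157.29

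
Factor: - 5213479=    - 23^1*83^1*2731^1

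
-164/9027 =  -  164/9027 =-  0.02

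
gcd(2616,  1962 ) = 654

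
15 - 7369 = -7354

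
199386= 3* 66462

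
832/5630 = 416/2815   =  0.15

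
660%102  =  48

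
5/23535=1/4707= 0.00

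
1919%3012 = 1919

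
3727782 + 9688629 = 13416411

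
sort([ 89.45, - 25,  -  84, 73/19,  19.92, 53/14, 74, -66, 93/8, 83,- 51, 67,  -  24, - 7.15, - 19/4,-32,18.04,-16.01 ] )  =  [  -  84,- 66, - 51, -32,-25,-24,  -  16.01, - 7.15,-19/4, 53/14, 73/19, 93/8, 18.04, 19.92, 67, 74, 83, 89.45] 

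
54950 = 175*314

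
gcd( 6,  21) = 3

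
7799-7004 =795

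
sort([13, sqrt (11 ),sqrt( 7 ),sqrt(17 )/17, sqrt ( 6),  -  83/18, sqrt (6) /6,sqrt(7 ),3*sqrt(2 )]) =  [-83/18, sqrt(17)/17,sqrt( 6) /6, sqrt( 6),sqrt(7 ), sqrt(7 ), sqrt(11), 3*sqrt (2),  13] 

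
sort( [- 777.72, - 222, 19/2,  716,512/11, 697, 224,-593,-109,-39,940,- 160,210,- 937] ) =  [-937,-777.72  , - 593, - 222,-160, - 109, - 39, 19/2, 512/11,210, 224, 697, 716 , 940 ] 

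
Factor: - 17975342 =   -  2^1*7^1 * 11^1*151^1*773^1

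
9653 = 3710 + 5943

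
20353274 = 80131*254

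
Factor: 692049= 3^1*230683^1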